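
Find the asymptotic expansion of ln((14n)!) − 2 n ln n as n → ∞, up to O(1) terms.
ln((14n)!) − 2 n ln n = 12 n ln n + 14(ln 14 − 1) n + (1/2) ln(2π·14n) + O(1/n)

Stirling: ln((14n)!) = 14n ln(14n) − 14n + (1/2) ln(2π·14n) + O(1/n).
Expand 14n ln(14n) = 14n (ln n + ln 14) = 14n ln n + 14n ln 14.
Subtract 2n ln n: leading term is (14 − 2) n ln n = 12 n ln n. The next term is 14n ln 14 − 14n = 14(ln 14 − 1) n. Then the (1/2) ln(2π·14n) correction.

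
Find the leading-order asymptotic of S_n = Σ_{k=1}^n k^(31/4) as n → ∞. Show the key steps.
S_n ~ (4/35) · n^(35/4)

Integral comparison: Σ_{k=1}^n k^(31/4) = ∫_0^n x^(31/4) dx + O(n^(31/4)). The integral is n^(1 + 31/4) / (1 + 31/4) = n^((31+4)/4) / ((31+4)/4) = (4/35) · n^(35/4).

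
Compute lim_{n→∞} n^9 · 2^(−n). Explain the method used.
lim = 0

Exponentials with base > 1 dominate every fixed polynomial: for any fixed c, n^c / 2^n → 0 as n → ∞ (e.g. by the ratio test, or by writing 2^n = e^(n ln 2) and noting e^(n ln 2) / n^c → ∞). Hence n^9 · 2^(−n) = n^9 / 2^n → 0.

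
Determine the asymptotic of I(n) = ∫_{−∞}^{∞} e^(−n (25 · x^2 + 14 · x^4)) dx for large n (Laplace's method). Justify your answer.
I(n) ~ sqrt(π/(25n))

φ(x) = 25 · x^2 + 14 · x^4 has its unique global minimum at x* = 0 (since φ'(x) = 50x + 56x^3 = 0 only at x = 0 for real x with both coefficients positive, and φ → ∞ as |x| → ∞). At x* = 0, φ(0) = 0 and φ''(0) = 50. Laplace's method then gives
  I(n) ~ sqrt(2π / (n · φ''(0))) · e^(−n φ(0)) = sqrt(2π / (50n)) = sqrt(π/(25n)).
The 14 · x^4 term contributes only at subleading order (an O(1/n) relative correction).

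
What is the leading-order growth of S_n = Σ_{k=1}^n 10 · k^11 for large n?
S_n ~ 5 · n^12 / 6

By integral comparison (Euler-Maclaurin), Σ_{k=1}^n 10 · k^11 = 10 · ∫_0^n x^11 dx + O(n^11) = 10 · n^12/12 = 5 · n^12 / 6 + O(n^11). (Equivalently, Faulhaber's formula gives the same leading term.)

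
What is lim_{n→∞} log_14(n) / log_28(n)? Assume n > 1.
lim = ln(28) / ln(14) = log_14(28)

Change of base: log_14(n) = ln n / ln 14 and log_28(n) = ln n / ln 28. The ratio is (ln n / ln 14) · (ln 28 / ln n) = ln 28 / ln 14, a constant independent of n. So the limit is ln 28 / ln 14 = log_14(28).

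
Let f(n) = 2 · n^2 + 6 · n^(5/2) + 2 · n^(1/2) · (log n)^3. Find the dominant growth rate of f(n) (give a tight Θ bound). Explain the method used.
f(n) ∈ Θ(n^(5/2))

Compare the terms by growth order. For large n, n^a · (log n)^b dominates n^a' · (log n)^b' iff a > a', or (a = a' and b > b'). Ranking the 3 terms shows the dominant one is 6 · n^(5/2). Hence f(n) ∈ Θ(n^(5/2)).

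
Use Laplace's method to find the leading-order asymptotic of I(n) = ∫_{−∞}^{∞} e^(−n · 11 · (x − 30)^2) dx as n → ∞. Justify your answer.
I(n) = sqrt(π/(11n))

Here φ(x) = 11 · (x − 30)^2 has its unique minimum at x* = 30 with φ(x*) = 0 and φ''(x*) = 22. Laplace's method gives
  I(n) ~ e^(−n φ(x*)) · sqrt(2π / (n · φ''(x*))) = sqrt(2π / (22n)) = sqrt(π/(11n)).
This is exact: substituting u = (x − 30)·sqrt(11n) gives I(n) = (1/sqrt(11n)) ∫_{−∞}^{∞} e^(−u^2) du = sqrt(π/(11n)).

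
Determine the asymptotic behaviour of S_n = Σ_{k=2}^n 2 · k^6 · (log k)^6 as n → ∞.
S_n ~ 2 · n^7 · (log n)^6 / 7

By integral comparison, S_n = ∫_1^n 2 · x^6 · (log x)^6 dx + O(n^6 · (log n)^6). For the integral, the leading term of ∫_1^n x^6 (log x)^6 dx is n^7/7 · (log n)^6 (by repeated integration by parts; each step lowers the log-exponent and produces a relatively O(1/log n) correction). Hence S_n ~ 2 · n^7 · (log n)^6 / 7.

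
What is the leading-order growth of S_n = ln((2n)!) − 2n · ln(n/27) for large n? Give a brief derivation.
S_n ~ 2n · (ln 54 − 1) + O(ln n)

Stirling: ln((2n)!) = 2n ln(2n) − 2n + O(ln n).
  S_n = 2n ln(2n) − 2n − 2n ln(n/27) + O(ln n)
      = 2n ln(2n) − 2n ln n + 2n ln 27 − 2n + O(ln n)
      = 2n ln 2 + 2n ln 27 − 2n + O(ln n)
      = 2n (ln 54 − 1) + O(ln n).
Numerically ln(54) − 1 ≈ 2.9890.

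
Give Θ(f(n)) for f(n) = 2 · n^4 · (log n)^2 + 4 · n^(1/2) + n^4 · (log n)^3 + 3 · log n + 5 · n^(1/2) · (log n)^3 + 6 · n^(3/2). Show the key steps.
f(n) ∈ Θ(n^4 · (log n)^3)

Compare the terms by growth order. For large n, n^a · (log n)^b dominates n^a' · (log n)^b' iff a > a', or (a = a' and b > b'). Ranking the 6 terms shows the dominant one is n^4 · (log n)^3. Hence f(n) ∈ Θ(n^4 · (log n)^3).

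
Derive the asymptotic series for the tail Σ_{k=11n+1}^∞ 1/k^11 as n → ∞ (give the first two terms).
Σ_{k>11n} 1/k^11 = 1/(10 · (11n)^10) − 1/(2 · (11n)^11) + O(1/(11n)^12)

Compare to the integral: ∫_{11n}^∞ x^(−11) dx = [−x^(−10)/10]_{11n}^∞ = 1/((11−1)·(11n)^10). The Euler-Maclaurin correction adds −f(11n)/2 = −1/(2·(11n)^11). Euler-Maclaurin then gives
  Σ_{k>11n} 1/k^11 = ∫_{11n}^∞ dx/x^11 − 1/(2·(11n)^11) + O(1/(11n)^12).
(Equivalently this is ζ(11) − Σ_{k≤11n} 1/k^11.)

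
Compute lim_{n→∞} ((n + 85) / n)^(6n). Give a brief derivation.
lim = e^510

Rewrite as (1 + 85/n)^(6n). By the standard limit (1 + x/n)^n → e^x, we have (1 + 85/n)^n → e^85, and raising to the 6th power gives e^510.
More precisely, ln[(1 + 85/n)^(6n)] = 6n · ln(1 + 85/n) = 6n · (85/n + O(1/n^2)) = 510 + O(1/n) → 510.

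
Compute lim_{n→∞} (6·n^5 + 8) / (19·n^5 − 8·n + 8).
lim = 6/19

For large n the leading n^5 terms dominate both numerator and denominator. Dividing top and bottom by n^5, every other term tends to 0, leaving 6/19.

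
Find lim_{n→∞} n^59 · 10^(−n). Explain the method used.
lim = 0

Exponentials with base > 1 dominate every fixed polynomial: for any fixed c, n^c / 10^n → 0 as n → ∞ (e.g. by the ratio test, or by writing 10^n = e^(n ln 10) and noting e^(n ln 10) / n^c → ∞). Hence n^59 · 10^(−n) = n^59 / 10^n → 0.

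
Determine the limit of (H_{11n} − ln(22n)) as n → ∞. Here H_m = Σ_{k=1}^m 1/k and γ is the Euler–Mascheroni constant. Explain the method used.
lim = −ln 2 + γ

By Euler-Maclaurin, H_m = ln m + γ + O(1/m). So
  H_{11n} − ln(22n) = ln(11n) + γ − ln(22n) + O(1/n)
                       = ln(11/22) + γ + O(1/n).
Hence the limit is ln(11/22) + γ (= −ln 2).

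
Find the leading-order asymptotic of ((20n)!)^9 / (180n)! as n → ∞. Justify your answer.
((20n)!)^9/(180n)! ~ ((2π·20n)^(8/2) / 3) · 9^(−9·20n)  →  0

Write N = 20n. Stirling: N! ~ sqrt(2π N)(N/e)^N and (9N)! ~ sqrt(2π·9N)·(9N/e)^(9N).
  (N!)^9/(9N)! ~ (2π N)^(9/2) (N/e)^(9N) / [sqrt(2π·9N) (9N/e)^(9N)]
     = (2π N)^(9/2) / sqrt(2π·9N) · (N/(9N))^(9N)
     = (2π N)^((9−1)/2) / 3 · 9^(−9N).
Since 9^9 > 1, the factor 9^(−9N) decays exponentially, so the ratio → 0. Substituting N = 20n gives the stated form.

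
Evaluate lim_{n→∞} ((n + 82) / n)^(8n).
lim = e^656

Rewrite as (1 + 82/n)^(8n). By the standard limit (1 + x/n)^n → e^x, we have (1 + 82/n)^n → e^82, and raising to the 8th power gives e^656.
More precisely, ln[(1 + 82/n)^(8n)] = 8n · ln(1 + 82/n) = 8n · (82/n + O(1/n^2)) = 656 + O(1/n) → 656.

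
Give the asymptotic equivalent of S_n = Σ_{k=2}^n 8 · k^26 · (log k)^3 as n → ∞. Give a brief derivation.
S_n ~ 8 · n^27 · (log n)^3 / 27

By integral comparison, S_n = ∫_1^n 8 · x^26 · (log x)^3 dx + O(n^26 · (log n)^3). For the integral, the leading term of ∫_1^n x^26 (log x)^3 dx is n^27/27 · (log n)^3 (by repeated integration by parts; each step lowers the log-exponent and produces a relatively O(1/log n) correction). Hence S_n ~ 8 · n^27 · (log n)^3 / 27.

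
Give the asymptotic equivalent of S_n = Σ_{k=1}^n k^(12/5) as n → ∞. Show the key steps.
S_n ~ (5/17) · n^(17/5)

Integral comparison: Σ_{k=1}^n k^(12/5) = ∫_0^n x^(12/5) dx + O(n^(12/5)). The integral is n^(1 + 12/5) / (1 + 12/5) = n^((12+5)/5) / ((12+5)/5) = (5/17) · n^(17/5).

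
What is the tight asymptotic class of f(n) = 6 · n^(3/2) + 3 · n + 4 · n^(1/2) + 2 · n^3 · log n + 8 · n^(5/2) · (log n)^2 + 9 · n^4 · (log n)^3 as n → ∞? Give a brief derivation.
f(n) ∈ Θ(n^4 · (log n)^3)

Compare the terms by growth order. For large n, n^a · (log n)^b dominates n^a' · (log n)^b' iff a > a', or (a = a' and b > b'). Ranking the 6 terms shows the dominant one is 9 · n^4 · (log n)^3. Hence f(n) ∈ Θ(n^4 · (log n)^3).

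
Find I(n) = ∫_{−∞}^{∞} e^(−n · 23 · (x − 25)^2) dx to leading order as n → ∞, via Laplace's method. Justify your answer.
I(n) = sqrt(π/(23n))

Here φ(x) = 23 · (x − 25)^2 has its unique minimum at x* = 25 with φ(x*) = 0 and φ''(x*) = 46. Laplace's method gives
  I(n) ~ e^(−n φ(x*)) · sqrt(2π / (n · φ''(x*))) = sqrt(2π / (46n)) = sqrt(π/(23n)).
This is exact: substituting u = (x − 25)·sqrt(23n) gives I(n) = (1/sqrt(23n)) ∫_{−∞}^{∞} e^(−u^2) du = sqrt(π/(23n)).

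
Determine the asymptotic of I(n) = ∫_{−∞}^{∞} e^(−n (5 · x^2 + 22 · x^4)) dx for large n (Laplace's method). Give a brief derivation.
I(n) ~ sqrt(π/(5n))

φ(x) = 5 · x^2 + 22 · x^4 has its unique global minimum at x* = 0 (since φ'(x) = 10x + 88x^3 = 0 only at x = 0 for real x with both coefficients positive, and φ → ∞ as |x| → ∞). At x* = 0, φ(0) = 0 and φ''(0) = 10. Laplace's method then gives
  I(n) ~ sqrt(2π / (n · φ''(0))) · e^(−n φ(0)) = sqrt(2π / (10n)) = sqrt(π/(5n)).
The 22 · x^4 term contributes only at subleading order (an O(1/n) relative correction).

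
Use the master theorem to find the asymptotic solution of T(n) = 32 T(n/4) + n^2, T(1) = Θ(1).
T(n) = Θ(n^(log_4 32))

Master theorem: compare f(n) = n^2 to n^(log_4 32) where log_4 32 ≈ 2.500. Since 2 < log_4 32, we have f(n) = O(n^(log_4 32 − ε)) for some ε > 0 — Case 1. Hence T(n) = Θ(n^(log_4 32)).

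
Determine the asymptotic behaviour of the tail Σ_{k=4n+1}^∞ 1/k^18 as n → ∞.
Σ_{k>4n} 1/k^18 ~ 1/(17 · (4n)^17)

Compare to the integral: ∫_{4n}^∞ x^(−18) dx = [−x^(−17)/17]_{4n}^∞ = 1/((18−1)·(4n)^17). Euler-Maclaurin then gives
  Σ_{k>4n} 1/k^18 = ∫_{4n}^∞ dx/x^18 − 1/(2·(4n)^18) + O(1/(4n)^19).
(Equivalently this is ζ(18) − Σ_{k≤4n} 1/k^18.)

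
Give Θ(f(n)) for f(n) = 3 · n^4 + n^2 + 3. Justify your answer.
f(n) ∈ Θ(n^4)

Compare the terms by growth order. For large n, n^a · (log n)^b dominates n^a' · (log n)^b' iff a > a', or (a = a' and b > b'). Ranking the 3 terms shows the dominant one is 3 · n^4. Hence f(n) ∈ Θ(n^4).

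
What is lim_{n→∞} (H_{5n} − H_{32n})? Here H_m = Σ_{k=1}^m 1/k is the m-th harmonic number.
lim = ln(5/32)

Euler-Maclaurin gives H_m = ln m + γ + 1/(2m) + O(1/m^2). The γ and O(1/m) terms cancel in the difference:
  H_{5n} − H_{32n} = ln(5n) − ln(32n) + O(1/n) = ln(5/32) + O(1/n).
Hence the limit is ln(5/32).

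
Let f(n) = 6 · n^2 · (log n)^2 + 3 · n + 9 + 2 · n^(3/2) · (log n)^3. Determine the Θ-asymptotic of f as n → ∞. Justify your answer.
f(n) ∈ Θ(n^2 · (log n)^2)

Compare the terms by growth order. For large n, n^a · (log n)^b dominates n^a' · (log n)^b' iff a > a', or (a = a' and b > b'). Ranking the 4 terms shows the dominant one is 6 · n^2 · (log n)^2. Hence f(n) ∈ Θ(n^2 · (log n)^2).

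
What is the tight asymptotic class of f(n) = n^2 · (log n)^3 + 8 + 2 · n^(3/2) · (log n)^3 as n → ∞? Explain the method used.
f(n) ∈ Θ(n^2 · (log n)^3)

Compare the terms by growth order. For large n, n^a · (log n)^b dominates n^a' · (log n)^b' iff a > a', or (a = a' and b > b'). Ranking the 3 terms shows the dominant one is n^2 · (log n)^3. Hence f(n) ∈ Θ(n^2 · (log n)^3).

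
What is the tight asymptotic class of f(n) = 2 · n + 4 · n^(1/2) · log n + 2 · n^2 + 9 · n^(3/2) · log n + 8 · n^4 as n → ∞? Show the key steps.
f(n) ∈ Θ(n^4)

Compare the terms by growth order. For large n, n^a · (log n)^b dominates n^a' · (log n)^b' iff a > a', or (a = a' and b > b'). Ranking the 5 terms shows the dominant one is 8 · n^4. Hence f(n) ∈ Θ(n^4).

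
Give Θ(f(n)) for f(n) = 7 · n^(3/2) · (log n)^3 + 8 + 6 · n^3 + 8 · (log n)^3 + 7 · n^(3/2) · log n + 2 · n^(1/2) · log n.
f(n) ∈ Θ(n^3)

Compare the terms by growth order. For large n, n^a · (log n)^b dominates n^a' · (log n)^b' iff a > a', or (a = a' and b > b'). Ranking the 6 terms shows the dominant one is 6 · n^3. Hence f(n) ∈ Θ(n^3).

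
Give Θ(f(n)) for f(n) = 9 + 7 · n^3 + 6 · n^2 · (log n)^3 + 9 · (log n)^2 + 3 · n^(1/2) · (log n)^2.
f(n) ∈ Θ(n^3)

Compare the terms by growth order. For large n, n^a · (log n)^b dominates n^a' · (log n)^b' iff a > a', or (a = a' and b > b'). Ranking the 5 terms shows the dominant one is 7 · n^3. Hence f(n) ∈ Θ(n^3).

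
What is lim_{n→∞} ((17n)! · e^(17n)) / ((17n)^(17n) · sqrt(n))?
lim = sqrt(2π·17)

Stirling: (17n)! ~ sqrt(2π·17n) · (17n/e)^(17n). Hence
  (17n)! · e^(17n) / (17n)^(17n) ~ sqrt(2π·17n).
Dividing by sqrt(n): sqrt(2π·17n) / sqrt(n) = sqrt(2π·17) · n^((1−1)/2), so the limit is sqrt(2π·17).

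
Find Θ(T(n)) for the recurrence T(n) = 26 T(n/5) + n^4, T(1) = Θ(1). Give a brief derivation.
T(n) = Θ(n^4)

log_5 26 ≈ 2.024. f(n) = n^4 dominates n^(log_5 26) since 4 > 2.024, and the regularity condition a·f(n/b) = 26·(n/5)^4 = (26/625)·n^4 ≤ c·f(n) holds with c = 26/625 ≈ 0.0416 < 1. So this is Case 3: T(n) = Θ(f(n)) = Θ(n^4).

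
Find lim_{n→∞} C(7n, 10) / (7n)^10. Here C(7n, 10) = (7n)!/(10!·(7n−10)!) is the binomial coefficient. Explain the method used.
lim = 1/10! = 1/3628800

With N = 7n → ∞: C(N, 10) / N^10 = [N(N−1)…(N−9)] / (10! · N^10) = (1/10!) · 1 · (1 − 1/(7n)) · … · (1 − 9/(7n)). Each factor → 1 as N → ∞, so the limit is 1/10! = 1/3628800.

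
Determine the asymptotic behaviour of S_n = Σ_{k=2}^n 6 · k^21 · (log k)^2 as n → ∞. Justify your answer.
S_n ~ 3 · n^22 · (log n)^2 / 11

By integral comparison, S_n = ∫_1^n 6 · x^21 · (log x)^2 dx + O(n^21 · (log n)^2). For the integral, the leading term of ∫_1^n x^21 (log x)^2 dx is n^22/22 · (log n)^2 (by repeated integration by parts; each step lowers the log-exponent and produces a relatively O(1/log n) correction). Hence S_n ~ 3 · n^22 · (log n)^2 / 11.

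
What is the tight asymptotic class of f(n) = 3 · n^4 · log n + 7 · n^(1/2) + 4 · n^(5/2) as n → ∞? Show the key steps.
f(n) ∈ Θ(n^4 · log n)

Compare the terms by growth order. For large n, n^a · (log n)^b dominates n^a' · (log n)^b' iff a > a', or (a = a' and b > b'). Ranking the 3 terms shows the dominant one is 3 · n^4 · log n. Hence f(n) ∈ Θ(n^4 · log n).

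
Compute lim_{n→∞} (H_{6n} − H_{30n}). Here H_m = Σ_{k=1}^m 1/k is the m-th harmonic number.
lim = ln(6/30) = −ln 5

Euler-Maclaurin gives H_m = ln m + γ + 1/(2m) + O(1/m^2). The γ and O(1/m) terms cancel in the difference:
  H_{6n} − H_{30n} = ln(6n) − ln(30n) + O(1/n) = ln(6/30) + O(1/n).
Hence the limit is ln(6/30) = −ln 5.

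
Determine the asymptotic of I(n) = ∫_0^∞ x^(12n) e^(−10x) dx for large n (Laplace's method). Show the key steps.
I(n) ~ (sqrt(2π·12n) / 10) · (12n/(10e))^(12n)

Write the integrand as exp(12n ln x − 10x) and set f(x) = 12n ln x − 10x. Then f'(x) = 12n/x − 10 = 0 at x* = 12n/10, and f''(x*) = −12n/x*^2 = −10^2/(12n). Laplace's method (interior maximum) gives
  I(n) ~ e^(f(x*)) · sqrt(2π / |f''(x*)|)
        = exp(12n ln(12n/10) − 12n) · sqrt(2π · 12n / 10^2)
        = (12n/10)^(12n) e^(−12n) · sqrt(2π·12n) / 10
        = (sqrt(2π·12n) / 10) · (12n/(10e))^(12n).
This matches Γ(12n+1)/10^(12n+1) with Stirling applied to Γ.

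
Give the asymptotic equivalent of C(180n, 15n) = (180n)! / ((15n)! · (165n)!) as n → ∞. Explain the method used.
C(180n, 15n) ~ (8916100448256/285311670611)^(15n) · sqrt(6/(11π·15n))

Write N = 15n. Apply Stirling to each factorial:
  (12N)! ~ sqrt(2π·12N) · (12N/e)^(12N),
  N! ~ sqrt(2π N) · (N/e)^N,
  (11N)! ~ sqrt(2π·11N) · (11N/e)^(11N).
The exponential factors combine to (12N)^(12N) / (N^N · (11N)^(11N)) = 12^(12N)/11^(11N) = (12^12/11^11)^N = (8916100448256/285311670611)^N.
The square-root prefactors combine to sqrt(2π·12N) / (sqrt(2π N)·sqrt(2π·11N)) = sqrt(12 / (2π·11·N)) = sqrt(6/(11π·15n)).
Substituting N = 15n: C(180n, 15n) ~ (8916100448256/285311670611)^(15n) · sqrt(6/(11π·15n)).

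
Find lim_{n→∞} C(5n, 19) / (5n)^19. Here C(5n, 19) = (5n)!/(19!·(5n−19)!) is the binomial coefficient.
lim = 1/19! = 1/121645100408832000

With N = 5n → ∞: C(N, 19) / N^19 = [N(N−1)…(N−18)] / (19! · N^19) = (1/19!) · 1 · (1 − 1/(5n)) · … · (1 − 18/(5n)). Each factor → 1 as N → ∞, so the limit is 1/19! = 1/121645100408832000.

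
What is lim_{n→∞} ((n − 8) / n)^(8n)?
lim = e^(−64)

Rewrite as (1 − 8/n)^(8n). By the standard limit (1 + x/n)^n → e^x, we have (1 − 8/n)^n → e^(−8), and raising to the 8th power gives e^(−64).
More precisely, ln[(1 − 8/n)^(8n)] = 8n · ln(1 − 8/n) = 8n · (-8/n + O(1/n^2)) = -64 + O(1/n) → -64.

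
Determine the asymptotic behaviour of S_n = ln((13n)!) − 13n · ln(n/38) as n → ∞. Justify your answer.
S_n ~ 13n · (ln 494 − 1) + O(ln n)

Stirling: ln((13n)!) = 13n ln(13n) − 13n + O(ln n).
  S_n = 13n ln(13n) − 13n − 13n ln(n/38) + O(ln n)
      = 13n ln(13n) − 13n ln n + 13n ln 38 − 13n + O(ln n)
      = 13n ln 13 + 13n ln 38 − 13n + O(ln n)
      = 13n (ln 494 − 1) + O(ln n).
Numerically ln(494) − 1 ≈ 5.2025.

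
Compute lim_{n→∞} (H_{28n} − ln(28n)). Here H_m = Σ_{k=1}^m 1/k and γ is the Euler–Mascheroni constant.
lim = γ

By Euler-Maclaurin, H_m = ln m + γ + O(1/m). So
  H_{28n} − ln(28n) = ln(28n) + γ − ln(28n) + O(1/n)
                       = ln(28/28) + γ + O(1/n).
Hence the limit is γ (since ln 1 = 0).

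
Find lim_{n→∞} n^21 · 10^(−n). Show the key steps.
lim = 0

Exponentials with base > 1 dominate every fixed polynomial: for any fixed c, n^c / 10^n → 0 as n → ∞ (e.g. by the ratio test, or by writing 10^n = e^(n ln 10) and noting e^(n ln 10) / n^c → ∞). Hence n^21 · 10^(−n) = n^21 / 10^n → 0.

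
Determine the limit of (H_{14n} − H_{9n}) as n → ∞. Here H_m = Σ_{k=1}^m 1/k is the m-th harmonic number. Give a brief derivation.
lim = ln(14/9)

Euler-Maclaurin gives H_m = ln m + γ + 1/(2m) + O(1/m^2). The γ and O(1/m) terms cancel in the difference:
  H_{14n} − H_{9n} = ln(14n) − ln(9n) + O(1/n) = ln(14/9) + O(1/n).
Hence the limit is ln(14/9).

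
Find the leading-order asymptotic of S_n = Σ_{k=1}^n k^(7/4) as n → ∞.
S_n ~ (4/11) · n^(11/4)

Integral comparison: Σ_{k=1}^n k^(7/4) = ∫_0^n x^(7/4) dx + O(n^(7/4)). The integral is n^(1 + 7/4) / (1 + 7/4) = n^((7+4)/4) / ((7+4)/4) = (4/11) · n^(11/4).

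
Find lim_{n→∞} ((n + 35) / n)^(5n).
lim = e^175

Rewrite as (1 + 35/n)^(5n). By the standard limit (1 + x/n)^n → e^x, we have (1 + 35/n)^n → e^35, and raising to the 5th power gives e^175.
More precisely, ln[(1 + 35/n)^(5n)] = 5n · ln(1 + 35/n) = 5n · (35/n + O(1/n^2)) = 175 + O(1/n) → 175.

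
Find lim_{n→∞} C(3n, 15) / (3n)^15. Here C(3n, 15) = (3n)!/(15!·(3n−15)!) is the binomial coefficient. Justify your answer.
lim = 1/15! = 1/1307674368000

With N = 3n → ∞: C(N, 15) / N^15 = [N(N−1)…(N−14)] / (15! · N^15) = (1/15!) · 1 · (1 − 1/(3n)) · … · (1 − 14/(3n)). Each factor → 1 as N → ∞, so the limit is 1/15! = 1/1307674368000.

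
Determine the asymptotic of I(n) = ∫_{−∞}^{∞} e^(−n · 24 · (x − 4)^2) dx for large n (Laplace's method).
I(n) = sqrt(π/(24n))

Here φ(x) = 24 · (x − 4)^2 has its unique minimum at x* = 4 with φ(x*) = 0 and φ''(x*) = 48. Laplace's method gives
  I(n) ~ e^(−n φ(x*)) · sqrt(2π / (n · φ''(x*))) = sqrt(2π / (48n)) = sqrt(π/(24n)).
This is exact: substituting u = (x − 4)·sqrt(24n) gives I(n) = (1/sqrt(24n)) ∫_{−∞}^{∞} e^(−u^2) du = sqrt(π/(24n)).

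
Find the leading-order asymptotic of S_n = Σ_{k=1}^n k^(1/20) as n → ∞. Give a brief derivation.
S_n ~ (20/21) · n^(21/20)

Integral comparison: Σ_{k=1}^n k^(1/20) = ∫_0^n x^(1/20) dx + O(n^(1/20)). The integral is n^(1 + 1/20) / (1 + 1/20) = n^((1+20)/20) / ((1+20)/20) = (20/21) · n^(21/20).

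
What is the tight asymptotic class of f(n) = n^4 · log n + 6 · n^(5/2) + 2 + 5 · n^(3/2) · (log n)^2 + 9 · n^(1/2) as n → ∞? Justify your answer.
f(n) ∈ Θ(n^4 · log n)

Compare the terms by growth order. For large n, n^a · (log n)^b dominates n^a' · (log n)^b' iff a > a', or (a = a' and b > b'). Ranking the 5 terms shows the dominant one is n^4 · log n. Hence f(n) ∈ Θ(n^4 · log n).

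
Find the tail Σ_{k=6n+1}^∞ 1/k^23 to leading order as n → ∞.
Σ_{k>6n} 1/k^23 ~ 1/(22 · (6n)^22)

Compare to the integral: ∫_{6n}^∞ x^(−23) dx = [−x^(−22)/22]_{6n}^∞ = 1/((23−1)·(6n)^22). Euler-Maclaurin then gives
  Σ_{k>6n} 1/k^23 = ∫_{6n}^∞ dx/x^23 − 1/(2·(6n)^23) + O(1/(6n)^24).
(Equivalently this is ζ(23) − Σ_{k≤6n} 1/k^23.)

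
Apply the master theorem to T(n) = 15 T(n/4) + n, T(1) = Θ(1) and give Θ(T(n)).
T(n) = Θ(n^(log_4 15))

Master theorem: compare f(n) = n to n^(log_4 15) where log_4 15 ≈ 1.953. Since 1 < log_4 15, we have f(n) = O(n^(log_4 15 − ε)) for some ε > 0 — Case 1. Hence T(n) = Θ(n^(log_4 15)).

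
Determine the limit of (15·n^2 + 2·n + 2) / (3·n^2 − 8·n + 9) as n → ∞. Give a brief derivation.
lim = 15/3 = 5

For large n the leading n^2 terms dominate both numerator and denominator. Dividing top and bottom by n^2, every other term tends to 0, leaving 15/3 = 5.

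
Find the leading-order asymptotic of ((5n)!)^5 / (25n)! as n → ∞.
((5n)!)^5/(25n)! ~ ((2π·5n)^(4/2) / sqrt(5)) · 5^(−5·5n)  →  0

Write N = 5n. Stirling: N! ~ sqrt(2π N)(N/e)^N and (5N)! ~ sqrt(2π·5N)·(5N/e)^(5N).
  (N!)^5/(5N)! ~ (2π N)^(5/2) (N/e)^(5N) / [sqrt(2π·5N) (5N/e)^(5N)]
     = (2π N)^(5/2) / sqrt(2π·5N) · (N/(5N))^(5N)
     = (2π N)^((5−1)/2) / sqrt(5) · 5^(−5N).
Since 5^5 > 1, the factor 5^(−5N) decays exponentially, so the ratio → 0. Substituting N = 5n gives the stated form.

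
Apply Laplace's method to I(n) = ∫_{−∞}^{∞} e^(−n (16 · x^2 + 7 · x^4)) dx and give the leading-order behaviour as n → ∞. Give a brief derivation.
I(n) ~ sqrt(π/(16n))

φ(x) = 16 · x^2 + 7 · x^4 has its unique global minimum at x* = 0 (since φ'(x) = 32x + 28x^3 = 0 only at x = 0 for real x with both coefficients positive, and φ → ∞ as |x| → ∞). At x* = 0, φ(0) = 0 and φ''(0) = 32. Laplace's method then gives
  I(n) ~ sqrt(2π / (n · φ''(0))) · e^(−n φ(0)) = sqrt(2π / (32n)) = sqrt(π/(16n)).
The 7 · x^4 term contributes only at subleading order (an O(1/n) relative correction).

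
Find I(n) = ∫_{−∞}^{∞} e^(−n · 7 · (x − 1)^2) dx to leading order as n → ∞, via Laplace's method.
I(n) = sqrt(π/(7n))

Here φ(x) = 7 · (x − 1)^2 has its unique minimum at x* = 1 with φ(x*) = 0 and φ''(x*) = 14. Laplace's method gives
  I(n) ~ e^(−n φ(x*)) · sqrt(2π / (n · φ''(x*))) = sqrt(2π / (14n)) = sqrt(π/(7n)).
This is exact: substituting u = (x − 1)·sqrt(7n) gives I(n) = (1/sqrt(7n)) ∫_{−∞}^{∞} e^(−u^2) du = sqrt(π/(7n)).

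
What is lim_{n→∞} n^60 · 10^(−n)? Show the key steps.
lim = 0

Exponentials with base > 1 dominate every fixed polynomial: for any fixed c, n^c / 10^n → 0 as n → ∞ (e.g. by the ratio test, or by writing 10^n = e^(n ln 10) and noting e^(n ln 10) / n^c → ∞). Hence n^60 · 10^(−n) = n^60 / 10^n → 0.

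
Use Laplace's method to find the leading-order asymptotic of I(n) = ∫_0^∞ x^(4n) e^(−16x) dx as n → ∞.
I(n) ~ (sqrt(2π·4n) / 16) · (4n/(16e))^(4n)

Write the integrand as exp(4n ln x − 16x) and set f(x) = 4n ln x − 16x. Then f'(x) = 4n/x − 16 = 0 at x* = 4n/16, and f''(x*) = −4n/x*^2 = −16^2/(4n). Laplace's method (interior maximum) gives
  I(n) ~ e^(f(x*)) · sqrt(2π / |f''(x*)|)
        = exp(4n ln(4n/16) − 4n) · sqrt(2π · 4n / 16^2)
        = (4n/16)^(4n) e^(−4n) · sqrt(2π·4n) / 16
        = (sqrt(2π·4n) / 16) · (4n/(16e))^(4n).
This matches Γ(4n+1)/16^(4n+1) with Stirling applied to Γ.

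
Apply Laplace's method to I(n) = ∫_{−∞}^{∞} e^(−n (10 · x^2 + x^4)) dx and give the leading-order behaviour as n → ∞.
I(n) ~ sqrt(π/(10n))

φ(x) = 10 · x^2 + x^4 has its unique global minimum at x* = 0 (since φ'(x) = 20x + 4x^3 = 0 only at x = 0 for real x with both coefficients positive, and φ → ∞ as |x| → ∞). At x* = 0, φ(0) = 0 and φ''(0) = 20. Laplace's method then gives
  I(n) ~ sqrt(2π / (n · φ''(0))) · e^(−n φ(0)) = sqrt(2π / (20n)) = sqrt(π/(10n)).
The x^4 term contributes only at subleading order (an O(1/n) relative correction).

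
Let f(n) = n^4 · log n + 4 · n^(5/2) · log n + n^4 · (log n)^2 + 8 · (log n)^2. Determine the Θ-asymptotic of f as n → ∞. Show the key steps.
f(n) ∈ Θ(n^4 · (log n)^2)

Compare the terms by growth order. For large n, n^a · (log n)^b dominates n^a' · (log n)^b' iff a > a', or (a = a' and b > b'). Ranking the 4 terms shows the dominant one is n^4 · (log n)^2. Hence f(n) ∈ Θ(n^4 · (log n)^2).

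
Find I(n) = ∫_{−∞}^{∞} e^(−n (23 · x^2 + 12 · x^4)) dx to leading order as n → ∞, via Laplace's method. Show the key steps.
I(n) ~ sqrt(π/(23n))

φ(x) = 23 · x^2 + 12 · x^4 has its unique global minimum at x* = 0 (since φ'(x) = 46x + 48x^3 = 0 only at x = 0 for real x with both coefficients positive, and φ → ∞ as |x| → ∞). At x* = 0, φ(0) = 0 and φ''(0) = 46. Laplace's method then gives
  I(n) ~ sqrt(2π / (n · φ''(0))) · e^(−n φ(0)) = sqrt(2π / (46n)) = sqrt(π/(23n)).
The 12 · x^4 term contributes only at subleading order (an O(1/n) relative correction).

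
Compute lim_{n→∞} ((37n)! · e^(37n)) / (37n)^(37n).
lim = ∞

Stirling: (37n)! ~ sqrt(2π·37n) · (37n/e)^(37n). Hence
  (37n)! · e^(37n) / (37n)^(37n) ~ sqrt(2π·37n) = sqrt(2π·37) · sqrt(n) → ∞.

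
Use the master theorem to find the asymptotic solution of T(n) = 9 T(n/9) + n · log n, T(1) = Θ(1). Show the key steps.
T(n) = Θ(n · (log n)^2)

Here log_9 9 = 1 and f(n) = n · log n = Θ(n^(log_9 9) · (log n)^1). This is the extended Case 2 of the master theorem (f matches the critical exponent up to log factors), giving T(n) = Θ(n^(log_9 9) · (log n)^(1+1)) = Θ(n · (log n)^2).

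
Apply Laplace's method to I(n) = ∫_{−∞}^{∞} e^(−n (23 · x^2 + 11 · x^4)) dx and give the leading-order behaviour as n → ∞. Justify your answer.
I(n) ~ sqrt(π/(23n))

φ(x) = 23 · x^2 + 11 · x^4 has its unique global minimum at x* = 0 (since φ'(x) = 46x + 44x^3 = 0 only at x = 0 for real x with both coefficients positive, and φ → ∞ as |x| → ∞). At x* = 0, φ(0) = 0 and φ''(0) = 46. Laplace's method then gives
  I(n) ~ sqrt(2π / (n · φ''(0))) · e^(−n φ(0)) = sqrt(2π / (46n)) = sqrt(π/(23n)).
The 11 · x^4 term contributes only at subleading order (an O(1/n) relative correction).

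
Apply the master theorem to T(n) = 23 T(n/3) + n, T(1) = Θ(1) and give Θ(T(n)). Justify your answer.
T(n) = Θ(n^(log_3 23))

Master theorem: compare f(n) = n to n^(log_3 23) where log_3 23 ≈ 2.854. Since 1 < log_3 23, we have f(n) = O(n^(log_3 23 − ε)) for some ε > 0 — Case 1. Hence T(n) = Θ(n^(log_3 23)).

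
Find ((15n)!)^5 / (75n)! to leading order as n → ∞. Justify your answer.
((15n)!)^5/(75n)! ~ ((2π·15n)^(4/2) / sqrt(5)) · 5^(−5·15n)  →  0

Write N = 15n. Stirling: N! ~ sqrt(2π N)(N/e)^N and (5N)! ~ sqrt(2π·5N)·(5N/e)^(5N).
  (N!)^5/(5N)! ~ (2π N)^(5/2) (N/e)^(5N) / [sqrt(2π·5N) (5N/e)^(5N)]
     = (2π N)^(5/2) / sqrt(2π·5N) · (N/(5N))^(5N)
     = (2π N)^((5−1)/2) / sqrt(5) · 5^(−5N).
Since 5^5 > 1, the factor 5^(−5N) decays exponentially, so the ratio → 0. Substituting N = 15n gives the stated form.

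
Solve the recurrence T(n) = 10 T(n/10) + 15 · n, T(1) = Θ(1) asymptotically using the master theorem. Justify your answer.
T(n) = Θ(n log n)

log_10 10 = 1, and f(n) = 15 · n = Θ(n^(log_10 10)). This is Case 2 of the master theorem: T(n) = Θ(f(n) · log n) = Θ(n log n).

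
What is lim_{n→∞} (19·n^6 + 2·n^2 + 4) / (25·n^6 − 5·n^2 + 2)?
lim = 19/25

For large n the leading n^6 terms dominate both numerator and denominator. Dividing top and bottom by n^6, every other term tends to 0, leaving 19/25.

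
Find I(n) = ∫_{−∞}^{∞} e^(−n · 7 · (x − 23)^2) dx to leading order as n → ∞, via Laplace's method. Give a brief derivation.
I(n) = sqrt(π/(7n))

Here φ(x) = 7 · (x − 23)^2 has its unique minimum at x* = 23 with φ(x*) = 0 and φ''(x*) = 14. Laplace's method gives
  I(n) ~ e^(−n φ(x*)) · sqrt(2π / (n · φ''(x*))) = sqrt(2π / (14n)) = sqrt(π/(7n)).
This is exact: substituting u = (x − 23)·sqrt(7n) gives I(n) = (1/sqrt(7n)) ∫_{−∞}^{∞} e^(−u^2) du = sqrt(π/(7n)).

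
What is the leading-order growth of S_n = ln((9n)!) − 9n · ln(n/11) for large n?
S_n ~ 9n · (ln 99 − 1) + O(ln n)

Stirling: ln((9n)!) = 9n ln(9n) − 9n + O(ln n).
  S_n = 9n ln(9n) − 9n − 9n ln(n/11) + O(ln n)
      = 9n ln(9n) − 9n ln n + 9n ln 11 − 9n + O(ln n)
      = 9n ln 9 + 9n ln 11 − 9n + O(ln n)
      = 9n (ln 99 − 1) + O(ln n).
Numerically ln(99) − 1 ≈ 3.5951.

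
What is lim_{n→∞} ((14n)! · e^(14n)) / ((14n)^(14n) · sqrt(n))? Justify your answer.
lim = sqrt(2π·14)

Stirling: (14n)! ~ sqrt(2π·14n) · (14n/e)^(14n). Hence
  (14n)! · e^(14n) / (14n)^(14n) ~ sqrt(2π·14n).
Dividing by sqrt(n): sqrt(2π·14n) / sqrt(n) = sqrt(2π·14) · n^((1−1)/2), so the limit is sqrt(2π·14).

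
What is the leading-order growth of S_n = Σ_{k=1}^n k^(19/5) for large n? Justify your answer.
S_n ~ (5/24) · n^(24/5)

Integral comparison: Σ_{k=1}^n k^(19/5) = ∫_0^n x^(19/5) dx + O(n^(19/5)). The integral is n^(1 + 19/5) / (1 + 19/5) = n^((19+5)/5) / ((19+5)/5) = (5/24) · n^(24/5).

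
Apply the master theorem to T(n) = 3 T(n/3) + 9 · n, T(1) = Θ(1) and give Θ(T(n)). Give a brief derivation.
T(n) = Θ(n log n)

log_3 3 = 1, and f(n) = 9 · n = Θ(n^(log_3 3)). This is Case 2 of the master theorem: T(n) = Θ(f(n) · log n) = Θ(n log n).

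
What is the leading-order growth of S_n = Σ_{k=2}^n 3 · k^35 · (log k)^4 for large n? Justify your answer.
S_n ~ n^36 · (log n)^4 / 12

By integral comparison, S_n = ∫_1^n 3 · x^35 · (log x)^4 dx + O(n^35 · (log n)^4). For the integral, the leading term of ∫_1^n x^35 (log x)^4 dx is n^36/36 · (log n)^4 (by repeated integration by parts; each step lowers the log-exponent and produces a relatively O(1/log n) correction). Hence S_n ~ n^36 · (log n)^4 / 12.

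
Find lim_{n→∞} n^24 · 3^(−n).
lim = 0

Exponentials with base > 1 dominate every fixed polynomial: for any fixed c, n^c / 3^n → 0 as n → ∞ (e.g. by the ratio test, or by writing 3^n = e^(n ln 3) and noting e^(n ln 3) / n^c → ∞). Hence n^24 · 3^(−n) = n^24 / 3^n → 0.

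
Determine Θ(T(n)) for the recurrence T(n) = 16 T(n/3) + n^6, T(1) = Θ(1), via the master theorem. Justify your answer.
T(n) = Θ(n^6)

log_3 16 ≈ 2.524. f(n) = n^6 dominates n^(log_3 16) since 6 > 2.524, and the regularity condition a·f(n/b) = 16·(n/3)^6 = (16/729)·n^6 ≤ c·f(n) holds with c = 16/729 ≈ 0.0219 < 1. So this is Case 3: T(n) = Θ(f(n)) = Θ(n^6).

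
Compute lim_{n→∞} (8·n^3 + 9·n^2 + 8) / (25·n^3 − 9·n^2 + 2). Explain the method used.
lim = 8/25

For large n the leading n^3 terms dominate both numerator and denominator. Dividing top and bottom by n^3, every other term tends to 0, leaving 8/25.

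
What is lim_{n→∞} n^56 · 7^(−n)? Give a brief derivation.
lim = 0

Exponentials with base > 1 dominate every fixed polynomial: for any fixed c, n^c / 7^n → 0 as n → ∞ (e.g. by the ratio test, or by writing 7^n = e^(n ln 7) and noting e^(n ln 7) / n^c → ∞). Hence n^56 · 7^(−n) = n^56 / 7^n → 0.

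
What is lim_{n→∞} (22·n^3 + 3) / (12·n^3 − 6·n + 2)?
lim = 22/12 = 11/6

For large n the leading n^3 terms dominate both numerator and denominator. Dividing top and bottom by n^3, every other term tends to 0, leaving 22/12 = 11/6.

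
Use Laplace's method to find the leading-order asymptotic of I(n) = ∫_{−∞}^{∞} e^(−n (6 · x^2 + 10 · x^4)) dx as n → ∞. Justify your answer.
I(n) ~ sqrt(π/(6n))

φ(x) = 6 · x^2 + 10 · x^4 has its unique global minimum at x* = 0 (since φ'(x) = 12x + 40x^3 = 0 only at x = 0 for real x with both coefficients positive, and φ → ∞ as |x| → ∞). At x* = 0, φ(0) = 0 and φ''(0) = 12. Laplace's method then gives
  I(n) ~ sqrt(2π / (n · φ''(0))) · e^(−n φ(0)) = sqrt(2π / (12n)) = sqrt(π/(6n)).
The 10 · x^4 term contributes only at subleading order (an O(1/n) relative correction).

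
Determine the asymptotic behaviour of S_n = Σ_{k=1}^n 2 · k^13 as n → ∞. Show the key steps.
S_n ~ n^14 / 7

By integral comparison (Euler-Maclaurin), Σ_{k=1}^n 2 · k^13 = 2 · ∫_0^n x^13 dx + O(n^13) = 2 · n^14/14 = n^14 / 7 + O(n^13). (Equivalently, Faulhaber's formula gives the same leading term.)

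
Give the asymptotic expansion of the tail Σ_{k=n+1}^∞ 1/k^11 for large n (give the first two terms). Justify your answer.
Σ_{k>n} 1/k^11 = 1/(10 · n^10) − 1/(2 · n^11) + O(1/n^12)

Compare to the integral: ∫_{n}^∞ x^(−11) dx = [−x^(−10)/10]_{n}^∞ = 1/((11−1)·n^10). The Euler-Maclaurin correction adds −f(n)/2 = −1/(2·n^11). Euler-Maclaurin then gives
  Σ_{k>n} 1/k^11 = ∫_{n}^∞ dx/x^11 − 1/(2·n^11) + O(1/n^12).
(Equivalently this is ζ(11) − Σ_{k≤n} 1/k^11.)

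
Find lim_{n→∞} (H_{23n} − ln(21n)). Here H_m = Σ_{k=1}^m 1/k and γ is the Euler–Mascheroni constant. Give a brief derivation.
lim = ln(23/21) + γ

By Euler-Maclaurin, H_m = ln m + γ + O(1/m). So
  H_{23n} − ln(21n) = ln(23n) + γ − ln(21n) + O(1/n)
                       = ln(23/21) + γ + O(1/n).
Hence the limit is ln(23/21) + γ.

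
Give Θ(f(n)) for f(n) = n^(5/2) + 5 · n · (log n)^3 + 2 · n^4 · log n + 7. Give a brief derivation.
f(n) ∈ Θ(n^4 · log n)

Compare the terms by growth order. For large n, n^a · (log n)^b dominates n^a' · (log n)^b' iff a > a', or (a = a' and b > b'). Ranking the 4 terms shows the dominant one is 2 · n^4 · log n. Hence f(n) ∈ Θ(n^4 · log n).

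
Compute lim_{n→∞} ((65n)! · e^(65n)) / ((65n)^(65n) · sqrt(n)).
lim = sqrt(2π·65)

Stirling: (65n)! ~ sqrt(2π·65n) · (65n/e)^(65n). Hence
  (65n)! · e^(65n) / (65n)^(65n) ~ sqrt(2π·65n).
Dividing by sqrt(n): sqrt(2π·65n) / sqrt(n) = sqrt(2π·65) · n^((1−1)/2), so the limit is sqrt(2π·65).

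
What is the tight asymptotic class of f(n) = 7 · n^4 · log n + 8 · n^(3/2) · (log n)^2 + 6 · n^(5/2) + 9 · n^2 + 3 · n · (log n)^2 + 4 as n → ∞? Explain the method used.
f(n) ∈ Θ(n^4 · log n)

Compare the terms by growth order. For large n, n^a · (log n)^b dominates n^a' · (log n)^b' iff a > a', or (a = a' and b > b'). Ranking the 6 terms shows the dominant one is 7 · n^4 · log n. Hence f(n) ∈ Θ(n^4 · log n).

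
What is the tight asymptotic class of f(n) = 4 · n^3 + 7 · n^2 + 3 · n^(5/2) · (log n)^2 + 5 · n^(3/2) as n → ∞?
f(n) ∈ Θ(n^3)

Compare the terms by growth order. For large n, n^a · (log n)^b dominates n^a' · (log n)^b' iff a > a', or (a = a' and b > b'). Ranking the 4 terms shows the dominant one is 4 · n^3. Hence f(n) ∈ Θ(n^3).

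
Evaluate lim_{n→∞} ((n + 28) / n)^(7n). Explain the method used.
lim = e^196

Rewrite as (1 + 28/n)^(7n). By the standard limit (1 + x/n)^n → e^x, we have (1 + 28/n)^n → e^28, and raising to the 7th power gives e^196.
More precisely, ln[(1 + 28/n)^(7n)] = 7n · ln(1 + 28/n) = 7n · (28/n + O(1/n^2)) = 196 + O(1/n) → 196.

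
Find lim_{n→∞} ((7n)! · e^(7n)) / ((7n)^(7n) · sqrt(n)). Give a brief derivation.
lim = sqrt(2π·7)

Stirling: (7n)! ~ sqrt(2π·7n) · (7n/e)^(7n). Hence
  (7n)! · e^(7n) / (7n)^(7n) ~ sqrt(2π·7n).
Dividing by sqrt(n): sqrt(2π·7n) / sqrt(n) = sqrt(2π·7) · n^((1−1)/2), so the limit is sqrt(2π·7).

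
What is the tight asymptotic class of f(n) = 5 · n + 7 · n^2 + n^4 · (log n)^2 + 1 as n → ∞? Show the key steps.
f(n) ∈ Θ(n^4 · (log n)^2)

Compare the terms by growth order. For large n, n^a · (log n)^b dominates n^a' · (log n)^b' iff a > a', or (a = a' and b > b'). Ranking the 4 terms shows the dominant one is n^4 · (log n)^2. Hence f(n) ∈ Θ(n^4 · (log n)^2).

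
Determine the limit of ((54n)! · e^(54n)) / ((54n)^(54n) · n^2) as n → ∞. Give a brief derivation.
lim = 0

Stirling: (54n)! ~ sqrt(2π·54n) · (54n/e)^(54n). Hence
  (54n)! · e^(54n) / (54n)^(54n) ~ sqrt(2π·54n).
Dividing by n^2: sqrt(2π·54n) / n^2 = sqrt(2π·54) · n^((1−4)/2), so the expression behaves like sqrt(2π·54) · n^((1−4)/2) → 0.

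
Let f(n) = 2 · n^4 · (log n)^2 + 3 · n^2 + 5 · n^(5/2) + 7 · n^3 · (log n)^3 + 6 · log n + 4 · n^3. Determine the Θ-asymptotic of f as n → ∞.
f(n) ∈ Θ(n^4 · (log n)^2)

Compare the terms by growth order. For large n, n^a · (log n)^b dominates n^a' · (log n)^b' iff a > a', or (a = a' and b > b'). Ranking the 6 terms shows the dominant one is 2 · n^4 · (log n)^2. Hence f(n) ∈ Θ(n^4 · (log n)^2).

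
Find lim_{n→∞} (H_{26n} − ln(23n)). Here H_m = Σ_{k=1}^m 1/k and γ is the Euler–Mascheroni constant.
lim = ln(26/23) + γ

By Euler-Maclaurin, H_m = ln m + γ + O(1/m). So
  H_{26n} − ln(23n) = ln(26n) + γ − ln(23n) + O(1/n)
                       = ln(26/23) + γ + O(1/n).
Hence the limit is ln(26/23) + γ.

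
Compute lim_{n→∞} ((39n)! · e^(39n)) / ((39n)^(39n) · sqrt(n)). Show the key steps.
lim = sqrt(2π·39)

Stirling: (39n)! ~ sqrt(2π·39n) · (39n/e)^(39n). Hence
  (39n)! · e^(39n) / (39n)^(39n) ~ sqrt(2π·39n).
Dividing by sqrt(n): sqrt(2π·39n) / sqrt(n) = sqrt(2π·39) · n^((1−1)/2), so the limit is sqrt(2π·39).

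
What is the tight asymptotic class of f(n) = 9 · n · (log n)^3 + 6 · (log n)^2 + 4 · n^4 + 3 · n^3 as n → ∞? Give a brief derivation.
f(n) ∈ Θ(n^4)

Compare the terms by growth order. For large n, n^a · (log n)^b dominates n^a' · (log n)^b' iff a > a', or (a = a' and b > b'). Ranking the 4 terms shows the dominant one is 4 · n^4. Hence f(n) ∈ Θ(n^4).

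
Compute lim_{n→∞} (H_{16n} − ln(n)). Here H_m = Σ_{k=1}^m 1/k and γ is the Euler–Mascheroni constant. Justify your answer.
lim = ln 16 + γ

By Euler-Maclaurin, H_m = ln m + γ + O(1/m). So
  H_{16n} − ln(n) = ln(16n) + γ − ln(n) + O(1/n)
                       = ln(16/1) + γ + O(1/n).
Hence the limit is ln(16/1) + γ.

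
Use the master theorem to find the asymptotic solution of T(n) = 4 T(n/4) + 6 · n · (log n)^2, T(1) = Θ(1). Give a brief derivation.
T(n) = Θ(n · (log n)^3)

Here log_4 4 = 1 and f(n) = 6 · n · (log n)^2 = Θ(n^(log_4 4) · (log n)^2). This is the extended Case 2 of the master theorem (f matches the critical exponent up to log factors), giving T(n) = Θ(n^(log_4 4) · (log n)^(2+1)) = Θ(n · (log n)^3).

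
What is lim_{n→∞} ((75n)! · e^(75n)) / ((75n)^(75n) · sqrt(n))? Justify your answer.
lim = sqrt(2π·75)

Stirling: (75n)! ~ sqrt(2π·75n) · (75n/e)^(75n). Hence
  (75n)! · e^(75n) / (75n)^(75n) ~ sqrt(2π·75n).
Dividing by sqrt(n): sqrt(2π·75n) / sqrt(n) = sqrt(2π·75) · n^((1−1)/2), so the limit is sqrt(2π·75).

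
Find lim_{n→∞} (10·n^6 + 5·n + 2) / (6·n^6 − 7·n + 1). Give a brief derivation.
lim = 10/6 = 5/3

For large n the leading n^6 terms dominate both numerator and denominator. Dividing top and bottom by n^6, every other term tends to 0, leaving 10/6 = 5/3.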